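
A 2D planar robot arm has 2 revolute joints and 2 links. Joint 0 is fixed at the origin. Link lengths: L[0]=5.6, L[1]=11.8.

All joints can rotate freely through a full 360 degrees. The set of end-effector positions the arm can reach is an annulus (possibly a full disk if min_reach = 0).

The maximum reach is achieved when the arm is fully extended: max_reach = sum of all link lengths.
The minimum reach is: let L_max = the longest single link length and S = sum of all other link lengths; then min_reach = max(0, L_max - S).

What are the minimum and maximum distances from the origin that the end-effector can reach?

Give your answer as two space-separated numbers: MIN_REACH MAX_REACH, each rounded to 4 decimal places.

Answer: 6.2000 17.4000

Derivation:
Link lengths: [5.6, 11.8]
max_reach = 5.6 + 11.8 = 17.4
L_max = max([5.6, 11.8]) = 11.8
S (sum of others) = 17.4 - 11.8 = 5.6
min_reach = max(0, 11.8 - 5.6) = max(0, 6.2) = 6.2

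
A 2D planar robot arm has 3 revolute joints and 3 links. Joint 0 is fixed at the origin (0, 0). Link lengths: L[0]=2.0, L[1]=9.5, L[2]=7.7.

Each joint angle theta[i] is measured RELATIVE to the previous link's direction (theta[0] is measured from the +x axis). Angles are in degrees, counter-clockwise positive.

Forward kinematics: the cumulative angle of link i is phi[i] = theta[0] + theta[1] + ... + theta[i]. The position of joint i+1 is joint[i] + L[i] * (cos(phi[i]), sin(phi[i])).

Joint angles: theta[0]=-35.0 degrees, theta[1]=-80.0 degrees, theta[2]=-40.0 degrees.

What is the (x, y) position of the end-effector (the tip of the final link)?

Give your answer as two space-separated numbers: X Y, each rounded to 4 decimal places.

Answer: -9.3551 -13.0112

Derivation:
joint[0] = (0.0000, 0.0000)  (base)
link 0: phi[0] = -35 = -35 deg
  cos(-35 deg) = 0.8192, sin(-35 deg) = -0.5736
  joint[1] = (0.0000, 0.0000) + 2 * (0.8192, -0.5736) = (0.0000 + 1.6383, 0.0000 + -1.1472) = (1.6383, -1.1472)
link 1: phi[1] = -35 + -80 = -115 deg
  cos(-115 deg) = -0.4226, sin(-115 deg) = -0.9063
  joint[2] = (1.6383, -1.1472) + 9.5 * (-0.4226, -0.9063) = (1.6383 + -4.0149, -1.1472 + -8.6099) = (-2.3766, -9.7571)
link 2: phi[2] = -35 + -80 + -40 = -155 deg
  cos(-155 deg) = -0.9063, sin(-155 deg) = -0.4226
  joint[3] = (-2.3766, -9.7571) + 7.7 * (-0.9063, -0.4226) = (-2.3766 + -6.9786, -9.7571 + -3.2542) = (-9.3551, -13.0112)
End effector: (-9.3551, -13.0112)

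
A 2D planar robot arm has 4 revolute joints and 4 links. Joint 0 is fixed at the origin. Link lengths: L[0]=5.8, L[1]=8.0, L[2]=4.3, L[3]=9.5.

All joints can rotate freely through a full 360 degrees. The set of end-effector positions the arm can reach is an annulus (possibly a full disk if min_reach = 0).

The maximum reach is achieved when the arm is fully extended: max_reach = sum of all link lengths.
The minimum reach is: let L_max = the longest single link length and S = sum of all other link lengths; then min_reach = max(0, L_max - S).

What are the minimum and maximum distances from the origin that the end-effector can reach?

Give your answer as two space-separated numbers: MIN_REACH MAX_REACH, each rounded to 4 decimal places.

Answer: 0.0000 27.6000

Derivation:
Link lengths: [5.8, 8.0, 4.3, 9.5]
max_reach = 5.8 + 8 + 4.3 + 9.5 = 27.6
L_max = max([5.8, 8.0, 4.3, 9.5]) = 9.5
S (sum of others) = 27.6 - 9.5 = 18.1
min_reach = max(0, 9.5 - 18.1) = max(0, -8.6) = 0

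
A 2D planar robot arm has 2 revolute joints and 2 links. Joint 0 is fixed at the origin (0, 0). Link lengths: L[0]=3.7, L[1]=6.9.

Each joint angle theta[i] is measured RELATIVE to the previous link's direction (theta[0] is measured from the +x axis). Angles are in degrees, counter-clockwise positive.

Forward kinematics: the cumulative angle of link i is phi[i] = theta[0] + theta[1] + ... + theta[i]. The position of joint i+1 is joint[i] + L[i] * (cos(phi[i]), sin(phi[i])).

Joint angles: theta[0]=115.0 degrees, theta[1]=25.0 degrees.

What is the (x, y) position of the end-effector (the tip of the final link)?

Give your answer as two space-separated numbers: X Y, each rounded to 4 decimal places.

joint[0] = (0.0000, 0.0000)  (base)
link 0: phi[0] = 115 = 115 deg
  cos(115 deg) = -0.4226, sin(115 deg) = 0.9063
  joint[1] = (0.0000, 0.0000) + 3.7 * (-0.4226, 0.9063) = (0.0000 + -1.5637, 0.0000 + 3.3533) = (-1.5637, 3.3533)
link 1: phi[1] = 115 + 25 = 140 deg
  cos(140 deg) = -0.7660, sin(140 deg) = 0.6428
  joint[2] = (-1.5637, 3.3533) + 6.9 * (-0.7660, 0.6428) = (-1.5637 + -5.2857, 3.3533 + 4.4352) = (-6.8494, 7.7886)
End effector: (-6.8494, 7.7886)

Answer: -6.8494 7.7886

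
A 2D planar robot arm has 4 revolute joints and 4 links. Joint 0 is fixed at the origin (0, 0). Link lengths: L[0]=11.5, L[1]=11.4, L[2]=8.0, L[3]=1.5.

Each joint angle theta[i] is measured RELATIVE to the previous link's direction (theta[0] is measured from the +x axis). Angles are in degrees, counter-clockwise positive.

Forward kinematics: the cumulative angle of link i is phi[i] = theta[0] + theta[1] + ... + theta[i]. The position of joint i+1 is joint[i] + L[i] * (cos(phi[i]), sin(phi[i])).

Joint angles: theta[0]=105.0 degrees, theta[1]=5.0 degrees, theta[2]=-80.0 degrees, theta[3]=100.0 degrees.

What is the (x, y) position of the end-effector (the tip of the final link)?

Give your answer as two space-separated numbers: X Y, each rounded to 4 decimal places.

joint[0] = (0.0000, 0.0000)  (base)
link 0: phi[0] = 105 = 105 deg
  cos(105 deg) = -0.2588, sin(105 deg) = 0.9659
  joint[1] = (0.0000, 0.0000) + 11.5 * (-0.2588, 0.9659) = (0.0000 + -2.9764, 0.0000 + 11.1081) = (-2.9764, 11.1081)
link 1: phi[1] = 105 + 5 = 110 deg
  cos(110 deg) = -0.3420, sin(110 deg) = 0.9397
  joint[2] = (-2.9764, 11.1081) + 11.4 * (-0.3420, 0.9397) = (-2.9764 + -3.8990, 11.1081 + 10.7125) = (-6.8754, 21.8206)
link 2: phi[2] = 105 + 5 + -80 = 30 deg
  cos(30 deg) = 0.8660, sin(30 deg) = 0.5000
  joint[3] = (-6.8754, 21.8206) + 8 * (0.8660, 0.5000) = (-6.8754 + 6.9282, 21.8206 + 4.0000) = (0.0528, 25.8206)
link 3: phi[3] = 105 + 5 + -80 + 100 = 130 deg
  cos(130 deg) = -0.6428, sin(130 deg) = 0.7660
  joint[4] = (0.0528, 25.8206) + 1.5 * (-0.6428, 0.7660) = (0.0528 + -0.9642, 25.8206 + 1.1491) = (-0.9114, 26.9697)
End effector: (-0.9114, 26.9697)

Answer: -0.9114 26.9697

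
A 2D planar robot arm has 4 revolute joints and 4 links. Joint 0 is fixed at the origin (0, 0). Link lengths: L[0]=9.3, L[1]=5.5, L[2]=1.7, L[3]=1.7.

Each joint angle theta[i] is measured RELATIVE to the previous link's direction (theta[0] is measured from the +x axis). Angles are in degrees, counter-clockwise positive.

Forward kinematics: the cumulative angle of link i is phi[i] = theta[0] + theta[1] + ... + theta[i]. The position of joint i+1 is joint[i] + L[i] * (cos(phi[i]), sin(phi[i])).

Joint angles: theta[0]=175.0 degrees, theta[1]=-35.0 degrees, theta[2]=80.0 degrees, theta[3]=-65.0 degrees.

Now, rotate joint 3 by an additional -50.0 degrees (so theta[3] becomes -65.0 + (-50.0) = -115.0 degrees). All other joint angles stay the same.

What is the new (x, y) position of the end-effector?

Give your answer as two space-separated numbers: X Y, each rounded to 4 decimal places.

joint[0] = (0.0000, 0.0000)  (base)
link 0: phi[0] = 175 = 175 deg
  cos(175 deg) = -0.9962, sin(175 deg) = 0.0872
  joint[1] = (0.0000, 0.0000) + 9.3 * (-0.9962, 0.0872) = (0.0000 + -9.2646, 0.0000 + 0.8105) = (-9.2646, 0.8105)
link 1: phi[1] = 175 + -35 = 140 deg
  cos(140 deg) = -0.7660, sin(140 deg) = 0.6428
  joint[2] = (-9.2646, 0.8105) + 5.5 * (-0.7660, 0.6428) = (-9.2646 + -4.2132, 0.8105 + 3.5353) = (-13.4779, 4.3459)
link 2: phi[2] = 175 + -35 + 80 = 220 deg
  cos(220 deg) = -0.7660, sin(220 deg) = -0.6428
  joint[3] = (-13.4779, 4.3459) + 1.7 * (-0.7660, -0.6428) = (-13.4779 + -1.3023, 4.3459 + -1.0927) = (-14.7801, 3.2531)
link 3: phi[3] = 175 + -35 + 80 + -115 = 105 deg
  cos(105 deg) = -0.2588, sin(105 deg) = 0.9659
  joint[4] = (-14.7801, 3.2531) + 1.7 * (-0.2588, 0.9659) = (-14.7801 + -0.4400, 3.2531 + 1.6421) = (-15.2201, 4.8952)
End effector: (-15.2201, 4.8952)

Answer: -15.2201 4.8952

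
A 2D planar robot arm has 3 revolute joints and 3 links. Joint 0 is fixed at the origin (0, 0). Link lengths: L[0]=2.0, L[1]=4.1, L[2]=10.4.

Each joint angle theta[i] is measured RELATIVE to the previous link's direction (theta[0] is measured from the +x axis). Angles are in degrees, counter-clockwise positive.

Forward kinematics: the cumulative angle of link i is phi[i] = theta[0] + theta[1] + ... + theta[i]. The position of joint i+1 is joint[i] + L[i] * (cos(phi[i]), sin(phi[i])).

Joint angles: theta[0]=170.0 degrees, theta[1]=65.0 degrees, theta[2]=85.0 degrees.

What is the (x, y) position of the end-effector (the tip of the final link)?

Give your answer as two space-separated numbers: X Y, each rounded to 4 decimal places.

Answer: 3.6456 -9.6962

Derivation:
joint[0] = (0.0000, 0.0000)  (base)
link 0: phi[0] = 170 = 170 deg
  cos(170 deg) = -0.9848, sin(170 deg) = 0.1736
  joint[1] = (0.0000, 0.0000) + 2 * (-0.9848, 0.1736) = (0.0000 + -1.9696, 0.0000 + 0.3473) = (-1.9696, 0.3473)
link 1: phi[1] = 170 + 65 = 235 deg
  cos(235 deg) = -0.5736, sin(235 deg) = -0.8192
  joint[2] = (-1.9696, 0.3473) + 4.1 * (-0.5736, -0.8192) = (-1.9696 + -2.3517, 0.3473 + -3.3585) = (-4.3213, -3.0112)
link 2: phi[2] = 170 + 65 + 85 = 320 deg
  cos(320 deg) = 0.7660, sin(320 deg) = -0.6428
  joint[3] = (-4.3213, -3.0112) + 10.4 * (0.7660, -0.6428) = (-4.3213 + 7.9669, -3.0112 + -6.6850) = (3.6456, -9.6962)
End effector: (3.6456, -9.6962)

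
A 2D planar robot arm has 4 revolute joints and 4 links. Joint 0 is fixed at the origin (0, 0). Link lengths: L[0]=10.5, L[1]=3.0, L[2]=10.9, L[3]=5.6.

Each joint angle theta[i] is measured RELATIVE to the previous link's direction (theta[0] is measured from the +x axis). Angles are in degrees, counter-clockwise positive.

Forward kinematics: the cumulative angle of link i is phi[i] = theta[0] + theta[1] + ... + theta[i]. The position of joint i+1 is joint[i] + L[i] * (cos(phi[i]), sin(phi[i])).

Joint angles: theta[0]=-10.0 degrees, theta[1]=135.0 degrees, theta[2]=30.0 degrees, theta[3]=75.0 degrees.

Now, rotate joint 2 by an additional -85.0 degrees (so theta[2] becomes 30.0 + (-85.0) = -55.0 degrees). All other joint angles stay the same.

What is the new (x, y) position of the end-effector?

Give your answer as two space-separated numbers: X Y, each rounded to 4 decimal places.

joint[0] = (0.0000, 0.0000)  (base)
link 0: phi[0] = -10 = -10 deg
  cos(-10 deg) = 0.9848, sin(-10 deg) = -0.1736
  joint[1] = (0.0000, 0.0000) + 10.5 * (0.9848, -0.1736) = (0.0000 + 10.3405, 0.0000 + -1.8233) = (10.3405, -1.8233)
link 1: phi[1] = -10 + 135 = 125 deg
  cos(125 deg) = -0.5736, sin(125 deg) = 0.8192
  joint[2] = (10.3405, -1.8233) + 3 * (-0.5736, 0.8192) = (10.3405 + -1.7207, -1.8233 + 2.4575) = (8.6198, 0.6342)
link 2: phi[2] = -10 + 135 + -55 = 70 deg
  cos(70 deg) = 0.3420, sin(70 deg) = 0.9397
  joint[3] = (8.6198, 0.6342) + 10.9 * (0.3420, 0.9397) = (8.6198 + 3.7280, 0.6342 + 10.2426) = (12.3478, 10.8768)
link 3: phi[3] = -10 + 135 + -55 + 75 = 145 deg
  cos(145 deg) = -0.8192, sin(145 deg) = 0.5736
  joint[4] = (12.3478, 10.8768) + 5.6 * (-0.8192, 0.5736) = (12.3478 + -4.5873, 10.8768 + 3.2120) = (7.7605, 14.0888)
End effector: (7.7605, 14.0888)

Answer: 7.7605 14.0888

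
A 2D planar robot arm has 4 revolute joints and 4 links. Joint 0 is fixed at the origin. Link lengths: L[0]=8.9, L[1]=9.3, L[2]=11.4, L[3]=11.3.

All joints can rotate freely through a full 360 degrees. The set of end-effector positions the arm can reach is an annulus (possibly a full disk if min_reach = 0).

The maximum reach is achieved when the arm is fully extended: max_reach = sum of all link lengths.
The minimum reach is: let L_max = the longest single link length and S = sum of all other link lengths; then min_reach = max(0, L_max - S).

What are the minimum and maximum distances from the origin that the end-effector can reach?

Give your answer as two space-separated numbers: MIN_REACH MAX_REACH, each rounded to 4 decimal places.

Link lengths: [8.9, 9.3, 11.4, 11.3]
max_reach = 8.9 + 9.3 + 11.4 + 11.3 = 40.9
L_max = max([8.9, 9.3, 11.4, 11.3]) = 11.4
S (sum of others) = 40.9 - 11.4 = 29.5
min_reach = max(0, 11.4 - 29.5) = max(0, -18.1) = 0

Answer: 0.0000 40.9000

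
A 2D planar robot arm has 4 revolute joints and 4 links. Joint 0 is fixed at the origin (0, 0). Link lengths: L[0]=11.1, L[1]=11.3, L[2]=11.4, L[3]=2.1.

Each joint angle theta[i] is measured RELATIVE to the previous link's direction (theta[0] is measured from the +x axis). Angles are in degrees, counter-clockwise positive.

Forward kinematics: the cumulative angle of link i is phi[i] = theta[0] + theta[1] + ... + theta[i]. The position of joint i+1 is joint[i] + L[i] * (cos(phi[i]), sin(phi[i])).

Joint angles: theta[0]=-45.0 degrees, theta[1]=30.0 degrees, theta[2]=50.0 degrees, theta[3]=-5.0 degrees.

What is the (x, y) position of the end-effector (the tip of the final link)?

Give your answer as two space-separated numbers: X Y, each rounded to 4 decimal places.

Answer: 29.9208 -3.1848

Derivation:
joint[0] = (0.0000, 0.0000)  (base)
link 0: phi[0] = -45 = -45 deg
  cos(-45 deg) = 0.7071, sin(-45 deg) = -0.7071
  joint[1] = (0.0000, 0.0000) + 11.1 * (0.7071, -0.7071) = (0.0000 + 7.8489, 0.0000 + -7.8489) = (7.8489, -7.8489)
link 1: phi[1] = -45 + 30 = -15 deg
  cos(-15 deg) = 0.9659, sin(-15 deg) = -0.2588
  joint[2] = (7.8489, -7.8489) + 11.3 * (0.9659, -0.2588) = (7.8489 + 10.9150, -7.8489 + -2.9247) = (18.7638, -10.7735)
link 2: phi[2] = -45 + 30 + 50 = 35 deg
  cos(35 deg) = 0.8192, sin(35 deg) = 0.5736
  joint[3] = (18.7638, -10.7735) + 11.4 * (0.8192, 0.5736) = (18.7638 + 9.3383, -10.7735 + 6.5388) = (28.1022, -4.2348)
link 3: phi[3] = -45 + 30 + 50 + -5 = 30 deg
  cos(30 deg) = 0.8660, sin(30 deg) = 0.5000
  joint[4] = (28.1022, -4.2348) + 2.1 * (0.8660, 0.5000) = (28.1022 + 1.8187, -4.2348 + 1.0500) = (29.9208, -3.1848)
End effector: (29.9208, -3.1848)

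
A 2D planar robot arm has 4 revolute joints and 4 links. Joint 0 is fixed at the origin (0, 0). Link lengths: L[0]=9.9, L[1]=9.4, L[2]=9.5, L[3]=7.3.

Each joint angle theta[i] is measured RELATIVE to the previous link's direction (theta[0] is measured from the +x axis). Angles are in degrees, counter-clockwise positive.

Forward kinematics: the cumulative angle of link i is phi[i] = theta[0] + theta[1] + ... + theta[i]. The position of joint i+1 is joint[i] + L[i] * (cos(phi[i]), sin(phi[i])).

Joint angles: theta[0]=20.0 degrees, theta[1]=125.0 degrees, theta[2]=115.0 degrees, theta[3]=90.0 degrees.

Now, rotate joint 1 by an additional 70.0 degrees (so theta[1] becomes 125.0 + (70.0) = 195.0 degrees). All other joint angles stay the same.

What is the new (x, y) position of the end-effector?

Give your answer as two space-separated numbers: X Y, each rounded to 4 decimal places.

joint[0] = (0.0000, 0.0000)  (base)
link 0: phi[0] = 20 = 20 deg
  cos(20 deg) = 0.9397, sin(20 deg) = 0.3420
  joint[1] = (0.0000, 0.0000) + 9.9 * (0.9397, 0.3420) = (0.0000 + 9.3030, 0.0000 + 3.3860) = (9.3030, 3.3860)
link 1: phi[1] = 20 + 195 = 215 deg
  cos(215 deg) = -0.8192, sin(215 deg) = -0.5736
  joint[2] = (9.3030, 3.3860) + 9.4 * (-0.8192, -0.5736) = (9.3030 + -7.7000, 3.3860 + -5.3916) = (1.6029, -2.0056)
link 2: phi[2] = 20 + 195 + 115 = 330 deg
  cos(330 deg) = 0.8660, sin(330 deg) = -0.5000
  joint[3] = (1.6029, -2.0056) + 9.5 * (0.8660, -0.5000) = (1.6029 + 8.2272, -2.0056 + -4.7500) = (9.8302, -6.7556)
link 3: phi[3] = 20 + 195 + 115 + 90 = 420 deg
  cos(420 deg) = 0.5000, sin(420 deg) = 0.8660
  joint[4] = (9.8302, -6.7556) + 7.3 * (0.5000, 0.8660) = (9.8302 + 3.6500, -6.7556 + 6.3220) = (13.4802, -0.4336)
End effector: (13.4802, -0.4336)

Answer: 13.4802 -0.4336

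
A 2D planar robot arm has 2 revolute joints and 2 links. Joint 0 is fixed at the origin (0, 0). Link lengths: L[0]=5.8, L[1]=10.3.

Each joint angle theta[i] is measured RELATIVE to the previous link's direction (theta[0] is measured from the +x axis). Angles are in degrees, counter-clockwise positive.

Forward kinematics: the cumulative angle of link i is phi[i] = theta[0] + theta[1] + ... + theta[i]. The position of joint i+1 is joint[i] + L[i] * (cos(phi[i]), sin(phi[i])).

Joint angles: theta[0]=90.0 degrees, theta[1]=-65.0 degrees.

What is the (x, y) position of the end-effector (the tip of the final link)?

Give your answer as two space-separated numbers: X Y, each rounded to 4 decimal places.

Answer: 9.3350 10.1530

Derivation:
joint[0] = (0.0000, 0.0000)  (base)
link 0: phi[0] = 90 = 90 deg
  cos(90 deg) = 0.0000, sin(90 deg) = 1.0000
  joint[1] = (0.0000, 0.0000) + 5.8 * (0.0000, 1.0000) = (0.0000 + 0.0000, 0.0000 + 5.8000) = (0.0000, 5.8000)
link 1: phi[1] = 90 + -65 = 25 deg
  cos(25 deg) = 0.9063, sin(25 deg) = 0.4226
  joint[2] = (0.0000, 5.8000) + 10.3 * (0.9063, 0.4226) = (0.0000 + 9.3350, 5.8000 + 4.3530) = (9.3350, 10.1530)
End effector: (9.3350, 10.1530)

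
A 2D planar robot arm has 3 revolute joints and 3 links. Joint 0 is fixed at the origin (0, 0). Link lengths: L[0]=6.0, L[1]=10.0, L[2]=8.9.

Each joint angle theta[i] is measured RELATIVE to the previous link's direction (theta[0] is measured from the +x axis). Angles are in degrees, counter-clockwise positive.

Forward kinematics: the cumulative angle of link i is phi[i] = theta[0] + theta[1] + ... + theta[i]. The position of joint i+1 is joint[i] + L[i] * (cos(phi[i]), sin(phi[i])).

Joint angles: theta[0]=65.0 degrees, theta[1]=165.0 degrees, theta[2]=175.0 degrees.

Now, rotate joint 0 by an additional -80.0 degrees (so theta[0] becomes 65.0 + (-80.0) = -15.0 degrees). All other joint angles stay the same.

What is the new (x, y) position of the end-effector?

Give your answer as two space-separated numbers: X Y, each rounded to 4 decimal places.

joint[0] = (0.0000, 0.0000)  (base)
link 0: phi[0] = -15 = -15 deg
  cos(-15 deg) = 0.9659, sin(-15 deg) = -0.2588
  joint[1] = (0.0000, 0.0000) + 6 * (0.9659, -0.2588) = (0.0000 + 5.7956, 0.0000 + -1.5529) = (5.7956, -1.5529)
link 1: phi[1] = -15 + 165 = 150 deg
  cos(150 deg) = -0.8660, sin(150 deg) = 0.5000
  joint[2] = (5.7956, -1.5529) + 10 * (-0.8660, 0.5000) = (5.7956 + -8.6603, -1.5529 + 5.0000) = (-2.8647, 3.4471)
link 2: phi[2] = -15 + 165 + 175 = 325 deg
  cos(325 deg) = 0.8192, sin(325 deg) = -0.5736
  joint[3] = (-2.8647, 3.4471) + 8.9 * (0.8192, -0.5736) = (-2.8647 + 7.2905, 3.4471 + -5.1048) = (4.4258, -1.6577)
End effector: (4.4258, -1.6577)

Answer: 4.4258 -1.6577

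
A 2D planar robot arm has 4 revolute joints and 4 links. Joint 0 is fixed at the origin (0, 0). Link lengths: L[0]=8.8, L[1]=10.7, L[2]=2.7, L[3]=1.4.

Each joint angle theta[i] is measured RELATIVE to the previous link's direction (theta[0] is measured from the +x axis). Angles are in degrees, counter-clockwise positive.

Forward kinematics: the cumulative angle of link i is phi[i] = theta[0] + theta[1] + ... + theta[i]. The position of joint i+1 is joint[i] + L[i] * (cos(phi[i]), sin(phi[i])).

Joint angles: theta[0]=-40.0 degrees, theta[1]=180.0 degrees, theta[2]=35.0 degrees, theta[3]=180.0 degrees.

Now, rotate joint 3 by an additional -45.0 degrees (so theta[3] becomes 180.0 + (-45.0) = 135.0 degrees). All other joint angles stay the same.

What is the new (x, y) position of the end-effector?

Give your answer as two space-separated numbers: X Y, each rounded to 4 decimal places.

Answer: -3.2453 0.3842

Derivation:
joint[0] = (0.0000, 0.0000)  (base)
link 0: phi[0] = -40 = -40 deg
  cos(-40 deg) = 0.7660, sin(-40 deg) = -0.6428
  joint[1] = (0.0000, 0.0000) + 8.8 * (0.7660, -0.6428) = (0.0000 + 6.7412, 0.0000 + -5.6565) = (6.7412, -5.6565)
link 1: phi[1] = -40 + 180 = 140 deg
  cos(140 deg) = -0.7660, sin(140 deg) = 0.6428
  joint[2] = (6.7412, -5.6565) + 10.7 * (-0.7660, 0.6428) = (6.7412 + -8.1967, -5.6565 + 6.8778) = (-1.4555, 1.2213)
link 2: phi[2] = -40 + 180 + 35 = 175 deg
  cos(175 deg) = -0.9962, sin(175 deg) = 0.0872
  joint[3] = (-1.4555, 1.2213) + 2.7 * (-0.9962, 0.0872) = (-1.4555 + -2.6897, 1.2213 + 0.2353) = (-4.1452, 1.4566)
link 3: phi[3] = -40 + 180 + 35 + 135 = 310 deg
  cos(310 deg) = 0.6428, sin(310 deg) = -0.7660
  joint[4] = (-4.1452, 1.4566) + 1.4 * (0.6428, -0.7660) = (-4.1452 + 0.8999, 1.4566 + -1.0725) = (-3.2453, 0.3842)
End effector: (-3.2453, 0.3842)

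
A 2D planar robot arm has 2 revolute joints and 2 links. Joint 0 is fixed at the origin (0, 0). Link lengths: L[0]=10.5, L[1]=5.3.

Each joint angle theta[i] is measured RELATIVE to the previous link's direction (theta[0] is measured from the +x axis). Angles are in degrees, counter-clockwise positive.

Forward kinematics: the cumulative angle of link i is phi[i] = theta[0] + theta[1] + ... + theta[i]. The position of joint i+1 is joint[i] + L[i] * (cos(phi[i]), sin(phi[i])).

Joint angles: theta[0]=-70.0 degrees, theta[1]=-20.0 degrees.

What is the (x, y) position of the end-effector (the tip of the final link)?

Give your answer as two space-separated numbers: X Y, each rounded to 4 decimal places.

Answer: 3.5912 -15.1668

Derivation:
joint[0] = (0.0000, 0.0000)  (base)
link 0: phi[0] = -70 = -70 deg
  cos(-70 deg) = 0.3420, sin(-70 deg) = -0.9397
  joint[1] = (0.0000, 0.0000) + 10.5 * (0.3420, -0.9397) = (0.0000 + 3.5912, 0.0000 + -9.8668) = (3.5912, -9.8668)
link 1: phi[1] = -70 + -20 = -90 deg
  cos(-90 deg) = 0.0000, sin(-90 deg) = -1.0000
  joint[2] = (3.5912, -9.8668) + 5.3 * (0.0000, -1.0000) = (3.5912 + 0.0000, -9.8668 + -5.3000) = (3.5912, -15.1668)
End effector: (3.5912, -15.1668)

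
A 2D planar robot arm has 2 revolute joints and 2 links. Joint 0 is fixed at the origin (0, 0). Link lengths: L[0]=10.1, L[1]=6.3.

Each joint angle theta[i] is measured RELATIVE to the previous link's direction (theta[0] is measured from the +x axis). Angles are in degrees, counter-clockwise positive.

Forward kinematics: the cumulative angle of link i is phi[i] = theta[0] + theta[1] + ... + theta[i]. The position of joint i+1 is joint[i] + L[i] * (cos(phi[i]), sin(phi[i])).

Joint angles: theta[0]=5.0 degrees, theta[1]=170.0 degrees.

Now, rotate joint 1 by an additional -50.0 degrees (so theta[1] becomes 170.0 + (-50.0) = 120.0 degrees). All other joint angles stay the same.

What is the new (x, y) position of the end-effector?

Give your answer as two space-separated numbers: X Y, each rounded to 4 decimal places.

Answer: 6.4480 6.0409

Derivation:
joint[0] = (0.0000, 0.0000)  (base)
link 0: phi[0] = 5 = 5 deg
  cos(5 deg) = 0.9962, sin(5 deg) = 0.0872
  joint[1] = (0.0000, 0.0000) + 10.1 * (0.9962, 0.0872) = (0.0000 + 10.0616, 0.0000 + 0.8803) = (10.0616, 0.8803)
link 1: phi[1] = 5 + 120 = 125 deg
  cos(125 deg) = -0.5736, sin(125 deg) = 0.8192
  joint[2] = (10.0616, 0.8803) + 6.3 * (-0.5736, 0.8192) = (10.0616 + -3.6135, 0.8803 + 5.1607) = (6.4480, 6.0409)
End effector: (6.4480, 6.0409)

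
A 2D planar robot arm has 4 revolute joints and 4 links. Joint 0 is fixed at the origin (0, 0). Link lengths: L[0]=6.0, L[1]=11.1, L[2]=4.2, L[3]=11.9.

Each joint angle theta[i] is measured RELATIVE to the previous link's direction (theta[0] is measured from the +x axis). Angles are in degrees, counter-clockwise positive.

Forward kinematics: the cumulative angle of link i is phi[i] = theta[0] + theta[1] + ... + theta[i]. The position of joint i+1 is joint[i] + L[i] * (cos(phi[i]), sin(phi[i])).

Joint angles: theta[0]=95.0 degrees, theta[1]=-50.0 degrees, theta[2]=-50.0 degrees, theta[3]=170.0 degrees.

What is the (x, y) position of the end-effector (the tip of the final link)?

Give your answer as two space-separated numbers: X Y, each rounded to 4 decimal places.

Answer: 0.0155 16.5399

Derivation:
joint[0] = (0.0000, 0.0000)  (base)
link 0: phi[0] = 95 = 95 deg
  cos(95 deg) = -0.0872, sin(95 deg) = 0.9962
  joint[1] = (0.0000, 0.0000) + 6 * (-0.0872, 0.9962) = (0.0000 + -0.5229, 0.0000 + 5.9772) = (-0.5229, 5.9772)
link 1: phi[1] = 95 + -50 = 45 deg
  cos(45 deg) = 0.7071, sin(45 deg) = 0.7071
  joint[2] = (-0.5229, 5.9772) + 11.1 * (0.7071, 0.7071) = (-0.5229 + 7.8489, 5.9772 + 7.8489) = (7.3260, 13.8261)
link 2: phi[2] = 95 + -50 + -50 = -5 deg
  cos(-5 deg) = 0.9962, sin(-5 deg) = -0.0872
  joint[3] = (7.3260, 13.8261) + 4.2 * (0.9962, -0.0872) = (7.3260 + 4.1840, 13.8261 + -0.3661) = (11.5100, 13.4600)
link 3: phi[3] = 95 + -50 + -50 + 170 = 165 deg
  cos(165 deg) = -0.9659, sin(165 deg) = 0.2588
  joint[4] = (11.5100, 13.4600) + 11.9 * (-0.9659, 0.2588) = (11.5100 + -11.4945, 13.4600 + 3.0799) = (0.0155, 16.5399)
End effector: (0.0155, 16.5399)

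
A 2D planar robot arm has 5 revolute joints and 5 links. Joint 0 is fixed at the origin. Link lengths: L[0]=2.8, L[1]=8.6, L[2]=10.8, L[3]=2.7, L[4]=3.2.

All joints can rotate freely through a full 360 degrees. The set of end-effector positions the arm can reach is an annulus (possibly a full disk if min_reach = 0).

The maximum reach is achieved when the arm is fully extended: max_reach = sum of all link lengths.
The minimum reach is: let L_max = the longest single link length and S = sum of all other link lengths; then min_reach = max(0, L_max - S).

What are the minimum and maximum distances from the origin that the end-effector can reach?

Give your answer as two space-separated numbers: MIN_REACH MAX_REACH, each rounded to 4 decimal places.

Link lengths: [2.8, 8.6, 10.8, 2.7, 3.2]
max_reach = 2.8 + 8.6 + 10.8 + 2.7 + 3.2 = 28.1
L_max = max([2.8, 8.6, 10.8, 2.7, 3.2]) = 10.8
S (sum of others) = 28.1 - 10.8 = 17.3
min_reach = max(0, 10.8 - 17.3) = max(0, -6.5) = 0

Answer: 0.0000 28.1000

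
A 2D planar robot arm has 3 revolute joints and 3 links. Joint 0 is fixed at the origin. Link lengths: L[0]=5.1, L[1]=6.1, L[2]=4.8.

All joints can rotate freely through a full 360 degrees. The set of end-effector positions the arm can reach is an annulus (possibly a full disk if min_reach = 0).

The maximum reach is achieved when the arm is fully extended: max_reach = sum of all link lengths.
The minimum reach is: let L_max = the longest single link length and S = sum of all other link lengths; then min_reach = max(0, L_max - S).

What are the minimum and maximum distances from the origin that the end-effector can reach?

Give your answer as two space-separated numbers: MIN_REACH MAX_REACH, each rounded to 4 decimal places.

Answer: 0.0000 16.0000

Derivation:
Link lengths: [5.1, 6.1, 4.8]
max_reach = 5.1 + 6.1 + 4.8 = 16
L_max = max([5.1, 6.1, 4.8]) = 6.1
S (sum of others) = 16 - 6.1 = 9.9
min_reach = max(0, 6.1 - 9.9) = max(0, -3.8) = 0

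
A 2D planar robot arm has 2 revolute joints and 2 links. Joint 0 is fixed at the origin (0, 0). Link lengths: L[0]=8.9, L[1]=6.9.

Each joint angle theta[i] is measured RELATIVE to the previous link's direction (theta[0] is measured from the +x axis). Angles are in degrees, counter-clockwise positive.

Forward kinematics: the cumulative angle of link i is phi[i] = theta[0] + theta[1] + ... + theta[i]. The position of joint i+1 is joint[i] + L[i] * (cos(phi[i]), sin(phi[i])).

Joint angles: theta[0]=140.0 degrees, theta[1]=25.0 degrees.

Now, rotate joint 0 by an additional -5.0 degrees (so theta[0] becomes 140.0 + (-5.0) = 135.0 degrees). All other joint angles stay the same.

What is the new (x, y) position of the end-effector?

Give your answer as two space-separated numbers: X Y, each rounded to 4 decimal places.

Answer: -12.7771 8.6532

Derivation:
joint[0] = (0.0000, 0.0000)  (base)
link 0: phi[0] = 135 = 135 deg
  cos(135 deg) = -0.7071, sin(135 deg) = 0.7071
  joint[1] = (0.0000, 0.0000) + 8.9 * (-0.7071, 0.7071) = (0.0000 + -6.2933, 0.0000 + 6.2933) = (-6.2933, 6.2933)
link 1: phi[1] = 135 + 25 = 160 deg
  cos(160 deg) = -0.9397, sin(160 deg) = 0.3420
  joint[2] = (-6.2933, 6.2933) + 6.9 * (-0.9397, 0.3420) = (-6.2933 + -6.4839, 6.2933 + 2.3599) = (-12.7771, 8.6532)
End effector: (-12.7771, 8.6532)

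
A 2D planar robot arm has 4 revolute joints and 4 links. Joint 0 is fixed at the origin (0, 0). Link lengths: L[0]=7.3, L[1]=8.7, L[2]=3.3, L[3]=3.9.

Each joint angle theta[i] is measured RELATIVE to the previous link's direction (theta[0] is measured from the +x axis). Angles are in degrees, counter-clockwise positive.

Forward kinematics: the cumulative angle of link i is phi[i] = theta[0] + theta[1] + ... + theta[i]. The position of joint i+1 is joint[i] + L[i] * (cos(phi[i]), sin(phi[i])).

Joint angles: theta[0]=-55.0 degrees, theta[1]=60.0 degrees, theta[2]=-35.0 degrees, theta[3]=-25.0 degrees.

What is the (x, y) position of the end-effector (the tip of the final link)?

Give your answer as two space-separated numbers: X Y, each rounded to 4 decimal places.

Answer: 17.9488 -10.0662

Derivation:
joint[0] = (0.0000, 0.0000)  (base)
link 0: phi[0] = -55 = -55 deg
  cos(-55 deg) = 0.5736, sin(-55 deg) = -0.8192
  joint[1] = (0.0000, 0.0000) + 7.3 * (0.5736, -0.8192) = (0.0000 + 4.1871, 0.0000 + -5.9798) = (4.1871, -5.9798)
link 1: phi[1] = -55 + 60 = 5 deg
  cos(5 deg) = 0.9962, sin(5 deg) = 0.0872
  joint[2] = (4.1871, -5.9798) + 8.7 * (0.9962, 0.0872) = (4.1871 + 8.6669, -5.9798 + 0.7583) = (12.8540, -5.2216)
link 2: phi[2] = -55 + 60 + -35 = -30 deg
  cos(-30 deg) = 0.8660, sin(-30 deg) = -0.5000
  joint[3] = (12.8540, -5.2216) + 3.3 * (0.8660, -0.5000) = (12.8540 + 2.8579, -5.2216 + -1.6500) = (15.7119, -6.8716)
link 3: phi[3] = -55 + 60 + -35 + -25 = -55 deg
  cos(-55 deg) = 0.5736, sin(-55 deg) = -0.8192
  joint[4] = (15.7119, -6.8716) + 3.9 * (0.5736, -0.8192) = (15.7119 + 2.2369, -6.8716 + -3.1947) = (17.9488, -10.0662)
End effector: (17.9488, -10.0662)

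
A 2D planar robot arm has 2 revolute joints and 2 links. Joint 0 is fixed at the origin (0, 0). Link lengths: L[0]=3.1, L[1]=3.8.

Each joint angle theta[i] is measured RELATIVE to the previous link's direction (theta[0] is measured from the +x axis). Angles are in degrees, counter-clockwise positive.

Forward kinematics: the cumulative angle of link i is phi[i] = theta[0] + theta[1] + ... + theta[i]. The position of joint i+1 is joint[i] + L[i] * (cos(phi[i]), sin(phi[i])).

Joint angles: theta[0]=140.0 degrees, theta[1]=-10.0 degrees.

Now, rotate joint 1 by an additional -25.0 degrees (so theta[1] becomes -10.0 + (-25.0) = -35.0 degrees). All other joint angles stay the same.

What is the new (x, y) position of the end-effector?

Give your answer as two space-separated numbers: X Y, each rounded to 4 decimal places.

joint[0] = (0.0000, 0.0000)  (base)
link 0: phi[0] = 140 = 140 deg
  cos(140 deg) = -0.7660, sin(140 deg) = 0.6428
  joint[1] = (0.0000, 0.0000) + 3.1 * (-0.7660, 0.6428) = (0.0000 + -2.3747, 0.0000 + 1.9926) = (-2.3747, 1.9926)
link 1: phi[1] = 140 + -35 = 105 deg
  cos(105 deg) = -0.2588, sin(105 deg) = 0.9659
  joint[2] = (-2.3747, 1.9926) + 3.8 * (-0.2588, 0.9659) = (-2.3747 + -0.9835, 1.9926 + 3.6705) = (-3.3583, 5.6632)
End effector: (-3.3583, 5.6632)

Answer: -3.3583 5.6632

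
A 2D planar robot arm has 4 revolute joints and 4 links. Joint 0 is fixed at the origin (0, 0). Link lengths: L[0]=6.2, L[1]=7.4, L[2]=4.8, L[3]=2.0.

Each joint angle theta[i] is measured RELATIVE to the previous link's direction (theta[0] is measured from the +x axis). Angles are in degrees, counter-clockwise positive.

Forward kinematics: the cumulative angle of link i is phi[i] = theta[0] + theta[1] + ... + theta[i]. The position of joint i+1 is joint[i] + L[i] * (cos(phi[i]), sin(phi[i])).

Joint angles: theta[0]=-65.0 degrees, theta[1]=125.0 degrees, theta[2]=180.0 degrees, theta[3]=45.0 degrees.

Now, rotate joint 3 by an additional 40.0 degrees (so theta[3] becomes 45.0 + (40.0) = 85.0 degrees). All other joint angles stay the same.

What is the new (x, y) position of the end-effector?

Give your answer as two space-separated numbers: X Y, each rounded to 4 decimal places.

Answer: 5.5585 -4.5146

Derivation:
joint[0] = (0.0000, 0.0000)  (base)
link 0: phi[0] = -65 = -65 deg
  cos(-65 deg) = 0.4226, sin(-65 deg) = -0.9063
  joint[1] = (0.0000, 0.0000) + 6.2 * (0.4226, -0.9063) = (0.0000 + 2.6202, 0.0000 + -5.6191) = (2.6202, -5.6191)
link 1: phi[1] = -65 + 125 = 60 deg
  cos(60 deg) = 0.5000, sin(60 deg) = 0.8660
  joint[2] = (2.6202, -5.6191) + 7.4 * (0.5000, 0.8660) = (2.6202 + 3.7000, -5.6191 + 6.4086) = (6.3202, 0.7895)
link 2: phi[2] = -65 + 125 + 180 = 240 deg
  cos(240 deg) = -0.5000, sin(240 deg) = -0.8660
  joint[3] = (6.3202, 0.7895) + 4.8 * (-0.5000, -0.8660) = (6.3202 + -2.4000, 0.7895 + -4.1569) = (3.9202, -3.3674)
link 3: phi[3] = -65 + 125 + 180 + 85 = 325 deg
  cos(325 deg) = 0.8192, sin(325 deg) = -0.5736
  joint[4] = (3.9202, -3.3674) + 2 * (0.8192, -0.5736) = (3.9202 + 1.6383, -3.3674 + -1.1472) = (5.5585, -4.5146)
End effector: (5.5585, -4.5146)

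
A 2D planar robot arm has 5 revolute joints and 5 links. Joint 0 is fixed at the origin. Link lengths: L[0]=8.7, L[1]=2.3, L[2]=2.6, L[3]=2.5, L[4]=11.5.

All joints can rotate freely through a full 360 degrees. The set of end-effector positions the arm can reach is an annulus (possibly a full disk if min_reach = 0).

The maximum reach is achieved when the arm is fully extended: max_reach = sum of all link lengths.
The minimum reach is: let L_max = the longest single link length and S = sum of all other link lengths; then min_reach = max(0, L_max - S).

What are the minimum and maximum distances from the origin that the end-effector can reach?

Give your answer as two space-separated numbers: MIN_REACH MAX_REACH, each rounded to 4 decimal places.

Link lengths: [8.7, 2.3, 2.6, 2.5, 11.5]
max_reach = 8.7 + 2.3 + 2.6 + 2.5 + 11.5 = 27.6
L_max = max([8.7, 2.3, 2.6, 2.5, 11.5]) = 11.5
S (sum of others) = 27.6 - 11.5 = 16.1
min_reach = max(0, 11.5 - 16.1) = max(0, -4.6) = 0

Answer: 0.0000 27.6000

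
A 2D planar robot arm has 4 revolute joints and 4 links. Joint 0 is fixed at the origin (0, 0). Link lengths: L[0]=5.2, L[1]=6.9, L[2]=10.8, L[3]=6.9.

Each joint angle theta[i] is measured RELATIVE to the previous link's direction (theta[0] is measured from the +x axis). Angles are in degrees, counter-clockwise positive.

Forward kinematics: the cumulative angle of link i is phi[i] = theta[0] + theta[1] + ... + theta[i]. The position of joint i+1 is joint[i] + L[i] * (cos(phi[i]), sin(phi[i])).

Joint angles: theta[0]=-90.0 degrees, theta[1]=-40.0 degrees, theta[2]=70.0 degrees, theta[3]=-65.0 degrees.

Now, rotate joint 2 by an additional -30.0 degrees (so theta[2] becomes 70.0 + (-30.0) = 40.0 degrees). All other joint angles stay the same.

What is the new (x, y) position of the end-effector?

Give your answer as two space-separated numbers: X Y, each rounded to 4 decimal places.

joint[0] = (0.0000, 0.0000)  (base)
link 0: phi[0] = -90 = -90 deg
  cos(-90 deg) = 0.0000, sin(-90 deg) = -1.0000
  joint[1] = (0.0000, 0.0000) + 5.2 * (0.0000, -1.0000) = (0.0000 + 0.0000, 0.0000 + -5.2000) = (0.0000, -5.2000)
link 1: phi[1] = -90 + -40 = -130 deg
  cos(-130 deg) = -0.6428, sin(-130 deg) = -0.7660
  joint[2] = (0.0000, -5.2000) + 6.9 * (-0.6428, -0.7660) = (0.0000 + -4.4352, -5.2000 + -5.2857) = (-4.4352, -10.4857)
link 2: phi[2] = -90 + -40 + 40 = -90 deg
  cos(-90 deg) = 0.0000, sin(-90 deg) = -1.0000
  joint[3] = (-4.4352, -10.4857) + 10.8 * (0.0000, -1.0000) = (-4.4352 + 0.0000, -10.4857 + -10.8000) = (-4.4352, -21.2857)
link 3: phi[3] = -90 + -40 + 40 + -65 = -155 deg
  cos(-155 deg) = -0.9063, sin(-155 deg) = -0.4226
  joint[4] = (-4.4352, -21.2857) + 6.9 * (-0.9063, -0.4226) = (-4.4352 + -6.2535, -21.2857 + -2.9161) = (-10.6888, -24.2018)
End effector: (-10.6888, -24.2018)

Answer: -10.6888 -24.2018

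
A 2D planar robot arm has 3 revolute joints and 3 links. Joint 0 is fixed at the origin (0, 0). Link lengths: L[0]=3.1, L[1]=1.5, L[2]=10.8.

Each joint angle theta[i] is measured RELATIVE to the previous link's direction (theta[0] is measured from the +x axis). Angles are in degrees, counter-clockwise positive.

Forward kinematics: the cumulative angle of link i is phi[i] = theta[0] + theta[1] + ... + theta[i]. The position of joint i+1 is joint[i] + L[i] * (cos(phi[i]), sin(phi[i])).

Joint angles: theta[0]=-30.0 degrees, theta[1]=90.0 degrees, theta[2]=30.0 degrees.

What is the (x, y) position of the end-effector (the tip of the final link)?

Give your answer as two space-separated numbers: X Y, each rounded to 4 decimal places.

joint[0] = (0.0000, 0.0000)  (base)
link 0: phi[0] = -30 = -30 deg
  cos(-30 deg) = 0.8660, sin(-30 deg) = -0.5000
  joint[1] = (0.0000, 0.0000) + 3.1 * (0.8660, -0.5000) = (0.0000 + 2.6847, 0.0000 + -1.5500) = (2.6847, -1.5500)
link 1: phi[1] = -30 + 90 = 60 deg
  cos(60 deg) = 0.5000, sin(60 deg) = 0.8660
  joint[2] = (2.6847, -1.5500) + 1.5 * (0.5000, 0.8660) = (2.6847 + 0.7500, -1.5500 + 1.2990) = (3.4347, -0.2510)
link 2: phi[2] = -30 + 90 + 30 = 90 deg
  cos(90 deg) = 0.0000, sin(90 deg) = 1.0000
  joint[3] = (3.4347, -0.2510) + 10.8 * (0.0000, 1.0000) = (3.4347 + 0.0000, -0.2510 + 10.8000) = (3.4347, 10.5490)
End effector: (3.4347, 10.5490)

Answer: 3.4347 10.5490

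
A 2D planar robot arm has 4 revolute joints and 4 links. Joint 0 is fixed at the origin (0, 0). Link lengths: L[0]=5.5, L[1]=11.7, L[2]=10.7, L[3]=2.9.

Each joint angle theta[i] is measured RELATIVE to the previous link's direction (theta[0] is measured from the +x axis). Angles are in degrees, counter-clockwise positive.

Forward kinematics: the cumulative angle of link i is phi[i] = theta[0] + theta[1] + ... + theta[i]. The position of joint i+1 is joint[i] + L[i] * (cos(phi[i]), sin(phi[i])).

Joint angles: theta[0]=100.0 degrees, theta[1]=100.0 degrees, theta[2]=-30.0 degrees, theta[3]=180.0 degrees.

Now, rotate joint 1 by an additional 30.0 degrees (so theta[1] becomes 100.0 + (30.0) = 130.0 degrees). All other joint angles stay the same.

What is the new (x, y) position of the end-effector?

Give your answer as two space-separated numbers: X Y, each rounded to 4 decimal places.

joint[0] = (0.0000, 0.0000)  (base)
link 0: phi[0] = 100 = 100 deg
  cos(100 deg) = -0.1736, sin(100 deg) = 0.9848
  joint[1] = (0.0000, 0.0000) + 5.5 * (-0.1736, 0.9848) = (0.0000 + -0.9551, 0.0000 + 5.4164) = (-0.9551, 5.4164)
link 1: phi[1] = 100 + 130 = 230 deg
  cos(230 deg) = -0.6428, sin(230 deg) = -0.7660
  joint[2] = (-0.9551, 5.4164) + 11.7 * (-0.6428, -0.7660) = (-0.9551 + -7.5206, 5.4164 + -8.9627) = (-8.4757, -3.5463)
link 2: phi[2] = 100 + 130 + -30 = 200 deg
  cos(200 deg) = -0.9397, sin(200 deg) = -0.3420
  joint[3] = (-8.4757, -3.5463) + 10.7 * (-0.9397, -0.3420) = (-8.4757 + -10.0547, -3.5463 + -3.6596) = (-18.5304, -7.2059)
link 3: phi[3] = 100 + 130 + -30 + 180 = 380 deg
  cos(380 deg) = 0.9397, sin(380 deg) = 0.3420
  joint[4] = (-18.5304, -7.2059) + 2.9 * (0.9397, 0.3420) = (-18.5304 + 2.7251, -7.2059 + 0.9919) = (-15.8053, -6.2140)
End effector: (-15.8053, -6.2140)

Answer: -15.8053 -6.2140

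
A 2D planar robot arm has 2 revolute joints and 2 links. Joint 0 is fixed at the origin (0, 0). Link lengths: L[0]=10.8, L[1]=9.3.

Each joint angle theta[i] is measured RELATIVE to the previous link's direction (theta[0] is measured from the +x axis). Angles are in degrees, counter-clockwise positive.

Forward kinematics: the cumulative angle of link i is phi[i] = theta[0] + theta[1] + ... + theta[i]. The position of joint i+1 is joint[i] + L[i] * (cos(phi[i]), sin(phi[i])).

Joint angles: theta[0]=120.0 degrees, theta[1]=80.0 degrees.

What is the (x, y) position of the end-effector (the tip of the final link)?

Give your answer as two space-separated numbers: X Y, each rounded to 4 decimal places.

Answer: -14.1391 6.1723

Derivation:
joint[0] = (0.0000, 0.0000)  (base)
link 0: phi[0] = 120 = 120 deg
  cos(120 deg) = -0.5000, sin(120 deg) = 0.8660
  joint[1] = (0.0000, 0.0000) + 10.8 * (-0.5000, 0.8660) = (0.0000 + -5.4000, 0.0000 + 9.3531) = (-5.4000, 9.3531)
link 1: phi[1] = 120 + 80 = 200 deg
  cos(200 deg) = -0.9397, sin(200 deg) = -0.3420
  joint[2] = (-5.4000, 9.3531) + 9.3 * (-0.9397, -0.3420) = (-5.4000 + -8.7391, 9.3531 + -3.1808) = (-14.1391, 6.1723)
End effector: (-14.1391, 6.1723)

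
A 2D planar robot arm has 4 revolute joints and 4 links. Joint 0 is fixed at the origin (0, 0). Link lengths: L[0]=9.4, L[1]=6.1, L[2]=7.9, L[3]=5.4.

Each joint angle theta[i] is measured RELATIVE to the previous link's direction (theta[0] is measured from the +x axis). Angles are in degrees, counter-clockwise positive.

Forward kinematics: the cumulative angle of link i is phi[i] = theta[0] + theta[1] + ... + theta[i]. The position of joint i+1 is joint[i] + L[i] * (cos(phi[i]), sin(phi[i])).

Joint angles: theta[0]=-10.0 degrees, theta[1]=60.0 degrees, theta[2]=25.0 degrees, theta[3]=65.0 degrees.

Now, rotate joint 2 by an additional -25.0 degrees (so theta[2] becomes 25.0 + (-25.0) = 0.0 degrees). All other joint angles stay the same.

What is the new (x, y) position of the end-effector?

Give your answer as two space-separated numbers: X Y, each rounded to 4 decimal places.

joint[0] = (0.0000, 0.0000)  (base)
link 0: phi[0] = -10 = -10 deg
  cos(-10 deg) = 0.9848, sin(-10 deg) = -0.1736
  joint[1] = (0.0000, 0.0000) + 9.4 * (0.9848, -0.1736) = (0.0000 + 9.2572, 0.0000 + -1.6323) = (9.2572, -1.6323)
link 1: phi[1] = -10 + 60 = 50 deg
  cos(50 deg) = 0.6428, sin(50 deg) = 0.7660
  joint[2] = (9.2572, -1.6323) + 6.1 * (0.6428, 0.7660) = (9.2572 + 3.9210, -1.6323 + 4.6729) = (13.1782, 3.0406)
link 2: phi[2] = -10 + 60 + 0 = 50 deg
  cos(50 deg) = 0.6428, sin(50 deg) = 0.7660
  joint[3] = (13.1782, 3.0406) + 7.9 * (0.6428, 0.7660) = (13.1782 + 5.0780, 3.0406 + 6.0518) = (18.2562, 9.0923)
link 3: phi[3] = -10 + 60 + 0 + 65 = 115 deg
  cos(115 deg) = -0.4226, sin(115 deg) = 0.9063
  joint[4] = (18.2562, 9.0923) + 5.4 * (-0.4226, 0.9063) = (18.2562 + -2.2821, 9.0923 + 4.8941) = (15.9741, 13.9864)
End effector: (15.9741, 13.9864)

Answer: 15.9741 13.9864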